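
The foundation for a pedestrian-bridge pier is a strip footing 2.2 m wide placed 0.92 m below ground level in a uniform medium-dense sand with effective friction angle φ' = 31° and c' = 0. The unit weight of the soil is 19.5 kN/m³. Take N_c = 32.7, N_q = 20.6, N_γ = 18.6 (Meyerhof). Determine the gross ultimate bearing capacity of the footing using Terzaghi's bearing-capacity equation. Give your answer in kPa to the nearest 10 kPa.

q_ult ≈ 770 kPa

Effective surcharge at the founding depth q = γ·D_f = 19.5 × 0.92 = 17.94 kPa.
q_ult = q·N_q + 0.5·γ·B·N_γ
     = 17.94 × 20.6 + 0.5 × 19.5 × 2.2 × 18.6
     = 369.56 + 398.97 = 768.53 kPa.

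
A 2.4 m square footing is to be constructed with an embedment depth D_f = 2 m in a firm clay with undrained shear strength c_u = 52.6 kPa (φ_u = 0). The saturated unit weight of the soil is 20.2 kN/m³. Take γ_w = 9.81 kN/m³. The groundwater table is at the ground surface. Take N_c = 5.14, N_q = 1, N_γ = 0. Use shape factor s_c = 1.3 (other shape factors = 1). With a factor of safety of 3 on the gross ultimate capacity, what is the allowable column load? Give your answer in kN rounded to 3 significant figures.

With the water table at the surface the whole profile is submerged: γ' = 20.2 − 9.81 = 10.39 kN/m³, so q = γ'·D_f = 20.78 kPa.
q_ult = c·N_c·s_c + q·N_q
     = 52.6 × 5.14 × 1.3 + 20.78 × 1
     = 351.47 + 20.78 = 372.25 kPa.
Gross allowable pressure q_all = 372.25 / 3 = 124.08 kPa.
Footing area = 5.76 m², so allowable column load = 124.08 × 5.76 = 714.73 kN.

P_all ≈ 715 kN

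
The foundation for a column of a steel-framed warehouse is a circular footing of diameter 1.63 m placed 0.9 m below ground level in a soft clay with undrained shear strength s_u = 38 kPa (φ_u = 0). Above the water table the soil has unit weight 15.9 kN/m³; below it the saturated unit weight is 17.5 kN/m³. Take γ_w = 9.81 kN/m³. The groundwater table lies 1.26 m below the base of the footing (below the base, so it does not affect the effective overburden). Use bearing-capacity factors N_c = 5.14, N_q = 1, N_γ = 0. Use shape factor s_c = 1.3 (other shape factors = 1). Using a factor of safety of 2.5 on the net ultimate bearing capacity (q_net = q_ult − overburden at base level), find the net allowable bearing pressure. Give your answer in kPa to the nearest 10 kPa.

q_all(net) ≈ 100 kPa

Overburden at base level: q = 15.9 × 0.9 = 14.31 kPa.
Cohesion term c·N_c·s_c = 38 × 5.14 × 1.3 = 253.92 kPa; surcharge term q·N_q = 14.31 × 1 = 14.31 kPa.
q_ult = 253.92 + 14.31 = 268.23 kPa.
q_net = 268.23 − 14.31 = 253.92 kPa.
q_all(net) = 253.92 / 2.5 = 101.57 kPa.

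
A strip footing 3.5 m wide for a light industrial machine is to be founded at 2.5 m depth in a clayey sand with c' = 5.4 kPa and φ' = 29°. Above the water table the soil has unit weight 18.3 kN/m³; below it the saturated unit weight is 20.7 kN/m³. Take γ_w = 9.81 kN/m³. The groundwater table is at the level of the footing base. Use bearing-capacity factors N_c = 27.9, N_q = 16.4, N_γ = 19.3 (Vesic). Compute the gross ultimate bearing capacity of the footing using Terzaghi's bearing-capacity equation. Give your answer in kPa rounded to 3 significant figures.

Overburden at base level: q = 18.3 × 2.5 = 45.75 kPa.
Below the base the soil is submerged, so the ½γBN_γ term uses γ' = 20.7 − 9.81 = 10.89 kN/m³.
Cohesion term c·N_c = 5.4 × 27.9 = 150.66 kPa; surcharge term q·N_q = 45.75 × 16.4 = 750.3 kPa; self-weight term 0.5·γ·B·N_γ = 0.5 × 10.89 × 3.5 × 19.3 = 367.81 kPa.
q_ult = 150.66 + 750.3 + 367.81 = 1268.8 kPa.

q_ult ≈ 1270 kPa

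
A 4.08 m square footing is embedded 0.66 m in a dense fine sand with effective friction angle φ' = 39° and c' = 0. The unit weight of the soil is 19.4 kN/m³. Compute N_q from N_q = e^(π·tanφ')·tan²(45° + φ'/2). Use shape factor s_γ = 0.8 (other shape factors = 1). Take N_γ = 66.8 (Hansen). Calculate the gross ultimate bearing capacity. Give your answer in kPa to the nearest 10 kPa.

q_ult ≈ 2830 kPa

tan39° = 0.8098, so N_q = e^(π×0.8098)·tan²(64.5°) = 12.731 × 4.395 = 55.96.
Overburden at base level: q = 19.4 × 0.66 = 12.804 kPa.
Surcharge term q·N_q = 12.804 × 55.957 = 716.48 kPa; self-weight term 0.5·γ·B·N_γ·s_γ = 0.5 × 19.4 × 4.08 × 66.8 × 0.8 = 2114.9 kPa.
q_ult = 716.48 + 2114.9 = 2831.4 kPa.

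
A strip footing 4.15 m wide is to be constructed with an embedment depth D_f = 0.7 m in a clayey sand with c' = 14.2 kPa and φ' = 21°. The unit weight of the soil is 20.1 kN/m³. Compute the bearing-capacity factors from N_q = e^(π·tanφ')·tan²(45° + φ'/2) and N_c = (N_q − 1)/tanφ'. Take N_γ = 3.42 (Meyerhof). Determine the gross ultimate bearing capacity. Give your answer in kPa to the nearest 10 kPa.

tan21° = 0.3839, so N_q = e^(π×0.3839)·tan²(55.5°) = 3.34 × 2.117 = 7.07.
N_c = (7.07 − 1)/tan21° = 15.81.
Effective surcharge at the founding depth q = γ·D_f = 20.1 × 0.7 = 14.07 kPa.
q_ult = c·N_c + q·N_q + 0.5·γ·B·N_γ
     = 14.2 × 15.815 + 14.07 × 7.0708 + 0.5 × 20.1 × 4.15 × 3.42
     = 224.57 + 99.486 + 142.64 = 466.7 kPa.

q_ult ≈ 470 kPa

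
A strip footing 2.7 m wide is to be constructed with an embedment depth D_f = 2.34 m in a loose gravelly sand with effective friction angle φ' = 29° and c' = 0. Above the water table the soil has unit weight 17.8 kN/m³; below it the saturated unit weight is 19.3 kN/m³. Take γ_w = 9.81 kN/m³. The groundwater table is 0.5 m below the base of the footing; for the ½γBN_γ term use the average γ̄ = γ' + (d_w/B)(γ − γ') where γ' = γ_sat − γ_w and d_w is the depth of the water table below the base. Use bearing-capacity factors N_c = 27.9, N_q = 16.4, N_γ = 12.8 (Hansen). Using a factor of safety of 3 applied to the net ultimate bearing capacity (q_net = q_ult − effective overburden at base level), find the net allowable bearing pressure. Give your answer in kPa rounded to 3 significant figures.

q_all(net) ≈ 277 kPa

q = γ·D_f = 17.8 × 2.34 = 41.652 kPa.
γ' = 9.49 kN/m³; averaging over the depth B below the base, γ̄ = γ' + (d_w/B)(γ − γ') = 11.029 kN/m³.
q·N_q = 41.652 × 16.4 = 683.09 kPa
0.5·γ·B·N_γ = 0.5 × 11.029 × 2.7 × 12.8 = 190.58 kPa
q_ult = 683.09 + 190.58 = 873.67 kPa.
Net ultimate: q_net = 873.67 − 41.652 = 832.02 kPa.
q_all(net) = 832.02 / 3 = 277.34 kPa.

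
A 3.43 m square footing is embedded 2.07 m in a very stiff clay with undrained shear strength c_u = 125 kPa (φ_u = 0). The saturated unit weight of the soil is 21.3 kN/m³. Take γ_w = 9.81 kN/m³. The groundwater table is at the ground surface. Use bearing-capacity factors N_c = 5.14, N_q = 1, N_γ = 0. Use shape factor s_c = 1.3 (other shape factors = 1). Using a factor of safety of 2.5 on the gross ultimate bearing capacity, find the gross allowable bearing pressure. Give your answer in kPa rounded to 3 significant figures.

Water table at ground surface, so effective unit weight γ' = 21.3 − 9.81 = 11.49 kN/m³ is used throughout; overburden q = 11.49 × 2.07 = 23.784 kPa.
Cohesion term c·N_c·s_c = 125 × 5.14 × 1.3 = 835.25 kPa; surcharge term q·N_q = 23.784 × 1 = 23.784 kPa.
q_ult = 835.25 + 23.784 = 859.03 kPa.
q_all = 859.03 / 2.5 = 343.61 kPa.

q_all ≈ 344 kPa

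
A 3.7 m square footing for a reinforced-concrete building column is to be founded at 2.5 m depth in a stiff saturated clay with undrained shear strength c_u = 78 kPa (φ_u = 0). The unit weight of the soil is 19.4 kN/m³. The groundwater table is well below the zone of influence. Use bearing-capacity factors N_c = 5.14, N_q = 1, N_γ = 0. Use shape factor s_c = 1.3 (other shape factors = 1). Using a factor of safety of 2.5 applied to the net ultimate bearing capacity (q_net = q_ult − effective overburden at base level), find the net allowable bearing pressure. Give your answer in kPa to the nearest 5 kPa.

q_all(net) ≈ 210 kPa

q = γ·D_f = 19.4 × 2.5 = 48.5 kPa.
c·N_c·s_c = 78 × 5.14 × 1.3 = 521.2 kPa
q·N_q = 48.5 × 1 = 48.5 kPa
q_ult = 521.2 + 48.5 = 569.7 kPa.
Net ultimate: q_net = 569.7 − 48.5 = 521.2 kPa.
q_all(net) = 521.2 / 2.5 = 208.48 kPa.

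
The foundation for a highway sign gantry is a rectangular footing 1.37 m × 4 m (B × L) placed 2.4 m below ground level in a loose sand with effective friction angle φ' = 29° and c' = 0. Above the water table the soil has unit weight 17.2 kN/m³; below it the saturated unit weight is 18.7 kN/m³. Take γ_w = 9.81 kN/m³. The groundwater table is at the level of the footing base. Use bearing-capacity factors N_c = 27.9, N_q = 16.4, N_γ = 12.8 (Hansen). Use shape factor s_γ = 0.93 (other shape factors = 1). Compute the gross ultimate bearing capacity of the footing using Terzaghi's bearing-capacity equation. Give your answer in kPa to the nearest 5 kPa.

Effective surcharge at the founding depth q = γ·D_f = 17.2 × 2.4 = 41.28 kPa.
The water table coincides with the base, so in the self-weight term γ → γ' = 8.89 kN/m³.
q_ult = q·N_q + 0.5·γ·B·N_γ·s_γ
     = 41.28 × 16.4 + 0.5 × 8.89 × 1.37 × 12.8 × 0.93
     = 676.99 + 72.491 = 749.48 kPa.

q_ult ≈ 750 kPa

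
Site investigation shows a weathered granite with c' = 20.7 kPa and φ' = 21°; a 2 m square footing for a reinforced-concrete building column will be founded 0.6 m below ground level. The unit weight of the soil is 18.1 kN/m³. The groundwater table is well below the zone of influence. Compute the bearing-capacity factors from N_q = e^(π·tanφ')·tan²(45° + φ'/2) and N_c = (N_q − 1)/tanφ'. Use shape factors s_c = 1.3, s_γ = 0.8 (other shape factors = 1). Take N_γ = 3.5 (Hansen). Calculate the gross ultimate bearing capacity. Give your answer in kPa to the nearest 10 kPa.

q_ult ≈ 550 kPa

tan21° = 0.3839, so N_q = e^(π×0.3839)·tan²(55.5°) = 3.34 × 2.117 = 7.07.
N_c = (7.07 − 1)/tan21° = 15.81.
Effective surcharge at the founding depth q = γ·D_f = 18.1 × 0.6 = 10.86 kPa.
q_ult = c·N_c·s_c + q·N_q + 0.5·γ·B·N_γ·s_γ
     = 20.7 × 15.815 × 1.3 + 10.86 × 7.0708 + 0.5 × 18.1 × 2 × 3.5 × 0.8
     = 425.58 + 76.789 + 50.68 = 553.05 kPa.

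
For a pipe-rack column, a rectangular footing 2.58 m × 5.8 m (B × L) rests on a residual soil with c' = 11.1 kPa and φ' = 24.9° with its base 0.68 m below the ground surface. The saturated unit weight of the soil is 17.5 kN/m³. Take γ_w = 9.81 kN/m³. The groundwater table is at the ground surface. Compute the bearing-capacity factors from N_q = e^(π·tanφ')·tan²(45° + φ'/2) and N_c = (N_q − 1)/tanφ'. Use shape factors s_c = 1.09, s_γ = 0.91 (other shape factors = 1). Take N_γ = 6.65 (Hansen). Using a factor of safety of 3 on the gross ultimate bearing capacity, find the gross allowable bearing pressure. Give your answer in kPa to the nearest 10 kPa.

N_q = e^(π·tan24.9°)·tan²(57.45°) = 10.55; N_c = (N_q − 1)/tanφ' = 20.57.
Water table at ground surface, so effective unit weight γ' = 17.5 − 9.81 = 7.69 kN/m³ is used throughout; overburden q = 7.69 × 0.68 = 5.2292 kPa; the same γ' applies in the ½γBN_γ term.
Cohesion term c·N_c·s_c = 11.1 × 20.575 × 1.09 = 248.94 kPa; surcharge term q·N_q = 5.2292 × 10.551 = 55.171 kPa; self-weight term 0.5·γ·B·N_γ·s_γ = 0.5 × 7.69 × 2.58 × 6.65 × 0.91 = 60.031 kPa.
q_ult = 248.94 + 55.171 + 60.031 = 364.14 kPa.
q_all = 364.14 / 3 = 121.38 kPa.

q_all ≈ 120 kPa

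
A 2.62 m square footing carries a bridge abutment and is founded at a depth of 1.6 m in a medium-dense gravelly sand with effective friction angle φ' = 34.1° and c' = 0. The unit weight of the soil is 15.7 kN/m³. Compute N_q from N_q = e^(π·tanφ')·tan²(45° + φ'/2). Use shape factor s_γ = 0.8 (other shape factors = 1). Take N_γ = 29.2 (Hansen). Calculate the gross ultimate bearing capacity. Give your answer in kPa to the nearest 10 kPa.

tan34.1° = 0.6771, so N_q = e^(π×0.6771)·tan²(62.05°) = 8.39 × 3.552 = 29.8.
Overburden at base level: q = 15.7 × 1.6 = 25.12 kPa.
Surcharge term q·N_q = 25.12 × 29.801 = 748.61 kPa; self-weight term 0.5·γ·B·N_γ·s_γ = 0.5 × 15.7 × 2.62 × 29.2 × 0.8 = 480.45 kPa.
q_ult = 748.61 + 480.45 = 1229.1 kPa.

q_ult ≈ 1230 kPa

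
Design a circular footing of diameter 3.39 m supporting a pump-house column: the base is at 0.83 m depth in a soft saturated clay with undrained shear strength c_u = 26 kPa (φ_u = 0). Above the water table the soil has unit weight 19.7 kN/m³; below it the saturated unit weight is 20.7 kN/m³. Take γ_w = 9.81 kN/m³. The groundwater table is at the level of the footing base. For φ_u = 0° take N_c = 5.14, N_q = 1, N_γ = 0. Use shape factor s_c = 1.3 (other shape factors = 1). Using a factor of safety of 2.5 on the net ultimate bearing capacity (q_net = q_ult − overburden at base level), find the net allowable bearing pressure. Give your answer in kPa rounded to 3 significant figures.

q_all(net) ≈ 69.5 kPa

q = γ·D_f = 19.7 × 0.83 = 16.351 kPa.
c·N_c·s_c = 26 × 5.14 × 1.3 = 173.73 kPa
q·N_q = 16.351 × 1 = 16.351 kPa
q_ult = 173.73 + 16.351 = 190.08 kPa.
q_net = 190.08 − 16.351 = 173.73 kPa.
q_all(net) = 173.73 / 2.5 = 69.493 kPa.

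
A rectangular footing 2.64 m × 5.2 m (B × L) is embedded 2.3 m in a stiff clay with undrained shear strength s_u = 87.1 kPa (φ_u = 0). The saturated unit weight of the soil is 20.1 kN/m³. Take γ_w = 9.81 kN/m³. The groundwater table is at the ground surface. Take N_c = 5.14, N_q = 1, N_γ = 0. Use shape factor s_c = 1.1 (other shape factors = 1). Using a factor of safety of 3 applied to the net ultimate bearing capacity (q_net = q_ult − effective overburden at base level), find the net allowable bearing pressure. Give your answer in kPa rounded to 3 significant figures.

With the water table at the surface the whole profile is submerged: γ' = 20.1 − 9.81 = 10.29 kN/m³, so q = γ'·D_f = 23.667 kPa.
q_ult = c·N_c·s_c + q·N_q
     = 87.1 × 5.14 × 1.1 + 23.667 × 1
     = 492.46 + 23.667 = 516.13 kPa.
Net ultimate: q_net = 516.13 − 23.667 = 492.46 kPa.
q_all(net) = 492.46 / 3 = 164.15 kPa.

q_all(net) ≈ 164 kPa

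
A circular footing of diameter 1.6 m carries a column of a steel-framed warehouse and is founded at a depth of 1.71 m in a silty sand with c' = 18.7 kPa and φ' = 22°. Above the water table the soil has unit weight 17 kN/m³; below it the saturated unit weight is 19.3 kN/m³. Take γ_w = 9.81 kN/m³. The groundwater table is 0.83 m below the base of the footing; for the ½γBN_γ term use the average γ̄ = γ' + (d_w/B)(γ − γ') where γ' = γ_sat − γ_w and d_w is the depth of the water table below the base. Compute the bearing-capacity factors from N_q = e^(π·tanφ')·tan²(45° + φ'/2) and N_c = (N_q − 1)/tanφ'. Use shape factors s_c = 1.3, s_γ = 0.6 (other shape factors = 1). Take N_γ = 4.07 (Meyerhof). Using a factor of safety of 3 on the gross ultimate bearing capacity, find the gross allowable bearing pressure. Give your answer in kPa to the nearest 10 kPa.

q_all ≈ 220 kPa

N_q = e^(π·tan22°)·tan²(56°) = 7.82; N_c = (N_q − 1)/tanφ' = 16.88.
q = γ·D_f = 17 × 1.71 = 29.07 kPa.
γ' = 9.49 kN/m³; averaging over the depth B below the base, γ̄ = γ' + (d_w/B)(γ − γ') = 13.386 kN/m³.
c·N_c·s_c = 18.7 × 16.883 × 1.3 = 410.42 kPa
q·N_q = 29.07 × 7.8211 = 227.36 kPa
0.5·γ·B·N_γ·s_γ = 0.5 × 13.386 × 1.6 × 4.07 × 0.6 = 26.151 kPa
q_ult = 410.42 + 227.36 + 26.151 = 663.93 kPa.
q_all = 663.93 / 3 = 221.31 kPa.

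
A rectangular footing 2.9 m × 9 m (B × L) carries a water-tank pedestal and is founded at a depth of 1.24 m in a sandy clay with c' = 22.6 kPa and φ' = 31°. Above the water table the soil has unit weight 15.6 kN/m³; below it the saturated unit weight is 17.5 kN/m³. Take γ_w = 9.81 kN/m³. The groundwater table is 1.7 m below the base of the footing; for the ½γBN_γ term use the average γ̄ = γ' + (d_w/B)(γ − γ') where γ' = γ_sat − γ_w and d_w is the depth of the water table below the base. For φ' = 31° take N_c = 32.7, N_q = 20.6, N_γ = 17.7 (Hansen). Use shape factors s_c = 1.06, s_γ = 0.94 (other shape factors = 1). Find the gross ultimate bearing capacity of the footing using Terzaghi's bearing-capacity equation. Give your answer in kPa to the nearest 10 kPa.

q = γ·D_f = 15.6 × 1.24 = 19.344 kPa.
γ' = 7.69 kN/m³; averaging over the depth B below the base, γ̄ = γ' + (d_w/B)(γ − γ') = 12.327 kN/m³.
c·N_c·s_c = 22.6 × 32.7 × 1.06 = 783.36 kPa
q·N_q = 19.344 × 20.6 = 398.49 kPa
0.5·γ·B·N_γ·s_γ = 0.5 × 12.327 × 2.9 × 17.7 × 0.94 = 297.39 kPa
q_ult = 783.36 + 398.49 + 297.39 = 1479.2 kPa.

q_ult ≈ 1480 kPa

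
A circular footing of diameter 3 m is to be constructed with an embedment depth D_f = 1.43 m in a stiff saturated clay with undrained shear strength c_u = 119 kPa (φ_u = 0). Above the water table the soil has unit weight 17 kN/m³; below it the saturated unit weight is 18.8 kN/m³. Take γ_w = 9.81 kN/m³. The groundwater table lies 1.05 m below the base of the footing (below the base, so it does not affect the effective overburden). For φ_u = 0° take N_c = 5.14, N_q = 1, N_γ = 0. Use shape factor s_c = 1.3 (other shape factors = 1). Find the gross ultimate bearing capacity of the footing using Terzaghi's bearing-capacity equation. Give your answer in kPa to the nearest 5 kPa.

q_ult ≈ 820 kPa

Effective surcharge at the founding depth q = γ·D_f = 17 × 1.43 = 24.31 kPa.
q_ult = c·N_c·s_c + q·N_q
     = 119 × 5.14 × 1.3 + 24.31 × 1
     = 795.16 + 24.31 = 819.47 kPa.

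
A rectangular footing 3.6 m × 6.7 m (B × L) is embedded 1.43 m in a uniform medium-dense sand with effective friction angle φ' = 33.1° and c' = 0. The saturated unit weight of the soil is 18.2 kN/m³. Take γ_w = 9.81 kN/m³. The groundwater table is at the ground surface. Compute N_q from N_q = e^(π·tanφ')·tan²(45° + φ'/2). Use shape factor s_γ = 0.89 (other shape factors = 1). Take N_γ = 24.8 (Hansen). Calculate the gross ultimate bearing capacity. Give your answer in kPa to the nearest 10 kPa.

tan33.1° = 0.6519, so N_q = e^(π×0.6519)·tan²(61.55°) = 7.752 × 3.406 = 26.41.
With the water table at the surface the whole profile is submerged: γ' = 18.2 − 9.81 = 8.39 kN/m³, so q = γ'·D_f = 11.998 kPa; the same γ' applies in the ½γBN_γ term.
q_ult = q·N_q + 0.5·γ·B·N_γ·s_γ
     = 11.998 × 26.406 + 0.5 × 8.39 × 3.6 × 24.8 × 0.89
     = 316.81 + 333.33 = 650.14 kPa.

q_ult ≈ 650 kPa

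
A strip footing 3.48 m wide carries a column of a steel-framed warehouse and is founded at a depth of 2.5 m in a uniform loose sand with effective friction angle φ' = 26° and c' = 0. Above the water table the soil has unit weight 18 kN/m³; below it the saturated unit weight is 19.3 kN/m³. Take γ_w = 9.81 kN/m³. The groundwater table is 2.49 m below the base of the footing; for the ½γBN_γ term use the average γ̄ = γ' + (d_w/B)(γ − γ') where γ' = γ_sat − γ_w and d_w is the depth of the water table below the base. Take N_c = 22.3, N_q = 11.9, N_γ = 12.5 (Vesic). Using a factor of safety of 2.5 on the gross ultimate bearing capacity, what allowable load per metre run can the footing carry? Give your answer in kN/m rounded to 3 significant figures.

≈ 1220 kN/m

Overburden at base level: q = 18 × 2.5 = 45 kPa.
The water table is 2.49 m below the base (< B = 3.48 m), so the ½γBN_γ term uses γ̄ = γ' + (d_w/B)(γ − γ') = 9.49 + (2.49/3.48)(18 − 9.49) = 15.579 kN/m³.
Surcharge term q·N_q = 45 × 11.9 = 535.5 kPa; self-weight term 0.5·γ·B·N_γ = 0.5 × 15.579 × 3.48 × 12.5 = 338.84 kPa.
q_ult = 535.5 + 338.84 = 874.34 kPa.
Gross allowable pressure q_all = 874.34 / 2.5 = 349.74 kPa.
Allowable wall load = q_all × B = 349.74 × 3.48 = 1217.1 kN per metre run.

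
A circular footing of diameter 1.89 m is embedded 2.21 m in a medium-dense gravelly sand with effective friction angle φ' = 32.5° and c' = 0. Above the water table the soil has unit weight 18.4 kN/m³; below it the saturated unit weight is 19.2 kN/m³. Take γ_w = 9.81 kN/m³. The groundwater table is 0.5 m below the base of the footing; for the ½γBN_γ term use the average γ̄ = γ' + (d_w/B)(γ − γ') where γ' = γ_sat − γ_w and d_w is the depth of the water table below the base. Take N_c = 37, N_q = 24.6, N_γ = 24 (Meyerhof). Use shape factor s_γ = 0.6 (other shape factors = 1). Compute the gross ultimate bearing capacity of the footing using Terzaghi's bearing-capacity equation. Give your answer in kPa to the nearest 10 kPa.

q = γ·D_f = 18.4 × 2.21 = 40.664 kPa.
γ' = 9.39 kN/m³; averaging over the depth B below the base, γ̄ = γ' + (d_w/B)(γ − γ') = 11.774 kN/m³.
q·N_q = 40.664 × 24.6 = 1000.3 kPa
0.5·γ·B·N_γ·s_γ = 0.5 × 11.774 × 1.89 × 24 × 0.6 = 160.22 kPa
q_ult = 1000.3 + 160.22 = 1160.5 kPa.

q_ult ≈ 1160 kPa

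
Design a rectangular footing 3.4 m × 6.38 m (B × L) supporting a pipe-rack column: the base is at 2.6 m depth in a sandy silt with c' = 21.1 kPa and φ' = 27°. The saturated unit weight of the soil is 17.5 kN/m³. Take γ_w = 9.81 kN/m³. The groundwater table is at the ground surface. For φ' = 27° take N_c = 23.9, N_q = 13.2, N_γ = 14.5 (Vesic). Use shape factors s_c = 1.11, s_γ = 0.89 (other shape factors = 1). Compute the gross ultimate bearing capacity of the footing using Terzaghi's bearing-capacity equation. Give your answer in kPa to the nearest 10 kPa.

q_ult ≈ 990 kPa

Water table at ground surface, so effective unit weight γ' = 17.5 − 9.81 = 7.69 kN/m³ is used throughout; overburden q = 7.69 × 2.6 = 19.994 kPa; the same γ' applies in the ½γBN_γ term.
Cohesion term c·N_c·s_c = 21.1 × 23.9 × 1.11 = 559.76 kPa; surcharge term q·N_q = 19.994 × 13.2 = 263.92 kPa; self-weight term 0.5·γ·B·N_γ·s_γ = 0.5 × 7.69 × 3.4 × 14.5 × 0.89 = 168.71 kPa.
q_ult = 559.76 + 263.92 + 168.71 = 992.39 kPa.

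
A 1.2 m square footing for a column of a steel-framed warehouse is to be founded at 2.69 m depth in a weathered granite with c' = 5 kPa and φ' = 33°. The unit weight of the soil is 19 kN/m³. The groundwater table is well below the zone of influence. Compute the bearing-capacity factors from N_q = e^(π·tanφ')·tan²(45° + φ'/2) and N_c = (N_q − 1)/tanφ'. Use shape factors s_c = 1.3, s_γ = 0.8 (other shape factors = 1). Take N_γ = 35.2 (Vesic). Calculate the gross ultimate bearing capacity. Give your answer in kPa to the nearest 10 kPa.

q_ult ≈ 1910 kPa

tan33° = 0.6494, so N_q = e^(π×0.6494)·tan²(61.5°) = 7.692 × 3.392 = 26.09.
N_c = (26.09 − 1)/tan33° = 38.64.
q = γ·D_f = 19 × 2.69 = 51.11 kPa.
c·N_c·s_c = 5 × 38.638 × 1.3 = 251.15 kPa
q·N_q = 51.11 × 26.092 = 1333.6 kPa
0.5·γ·B·N_γ·s_γ = 0.5 × 19 × 1.2 × 35.2 × 0.8 = 321.02 kPa
q_ult = 251.15 + 1333.6 + 321.02 = 1905.7 kPa.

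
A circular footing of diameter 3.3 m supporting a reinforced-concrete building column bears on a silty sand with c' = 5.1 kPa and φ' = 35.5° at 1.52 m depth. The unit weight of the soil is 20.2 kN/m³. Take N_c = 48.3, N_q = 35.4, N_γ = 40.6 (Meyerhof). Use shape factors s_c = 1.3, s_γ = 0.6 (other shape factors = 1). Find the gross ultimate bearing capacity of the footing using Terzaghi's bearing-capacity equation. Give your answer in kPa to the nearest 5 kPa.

q = γ·D_f = 20.2 × 1.52 = 30.704 kPa.
c·N_c·s_c = 5.1 × 48.3 × 1.3 = 320.23 kPa
q·N_q = 30.704 × 35.4 = 1086.9 kPa
0.5·γ·B·N_γ·s_γ = 0.5 × 20.2 × 3.3 × 40.6 × 0.6 = 811.92 kPa
q_ult = 320.23 + 1086.9 + 811.92 = 2219.1 kPa.

q_ult ≈ 2220 kPa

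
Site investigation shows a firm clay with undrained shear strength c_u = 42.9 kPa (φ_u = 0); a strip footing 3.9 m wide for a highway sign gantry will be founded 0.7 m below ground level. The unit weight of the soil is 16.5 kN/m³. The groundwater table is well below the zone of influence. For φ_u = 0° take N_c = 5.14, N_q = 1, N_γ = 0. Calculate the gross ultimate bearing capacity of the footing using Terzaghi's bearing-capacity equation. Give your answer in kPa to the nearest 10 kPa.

q_ult ≈ 230 kPa

Overburden at base level: q = 16.5 × 0.7 = 11.55 kPa.
Cohesion term c·N_c = 42.9 × 5.14 = 220.51 kPa; surcharge term q·N_q = 11.55 × 1 = 11.55 kPa.
q_ult = 220.51 + 11.55 = 232.06 kPa.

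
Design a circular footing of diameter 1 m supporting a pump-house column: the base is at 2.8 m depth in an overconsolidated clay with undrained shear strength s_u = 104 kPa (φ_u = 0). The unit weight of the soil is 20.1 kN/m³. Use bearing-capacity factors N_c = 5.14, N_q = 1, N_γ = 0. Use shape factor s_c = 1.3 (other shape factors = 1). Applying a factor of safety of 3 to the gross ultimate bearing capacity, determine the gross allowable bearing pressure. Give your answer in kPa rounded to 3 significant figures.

q = γ·D_f = 20.1 × 2.8 = 56.28 kPa.
c·N_c·s_c = 104 × 5.14 × 1.3 = 694.93 kPa
q·N_q = 56.28 × 1 = 56.28 kPa
q_ult = 694.93 + 56.28 = 751.21 kPa.
q_all = q_ult / FS = 751.21 / 3 = 250.4 kPa.

q_all ≈ 250 kPa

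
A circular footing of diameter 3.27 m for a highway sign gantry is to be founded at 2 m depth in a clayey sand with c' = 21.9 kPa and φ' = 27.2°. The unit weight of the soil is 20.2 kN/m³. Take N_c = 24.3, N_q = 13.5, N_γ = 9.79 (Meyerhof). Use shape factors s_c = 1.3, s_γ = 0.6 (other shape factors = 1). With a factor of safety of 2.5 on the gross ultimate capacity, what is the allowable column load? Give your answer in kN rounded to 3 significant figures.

q = γ·D_f = 20.2 × 2 = 40.4 kPa.
c·N_c·s_c = 21.9 × 24.3 × 1.3 = 691.82 kPa
q·N_q = 40.4 × 13.5 = 545.4 kPa
0.5·γ·B·N_γ·s_γ = 0.5 × 20.2 × 3.27 × 9.79 × 0.6 = 194 kPa
q_ult = 691.82 + 545.4 + 194 = 1431.2 kPa.
Gross allowable pressure q_all = 1431.2 / 2.5 = 572.49 kPa.
Footing area = 8.3982 m², so allowable column load = 572.49 × 8.3982 = 4807.9 kN.

P_all ≈ 4810 kN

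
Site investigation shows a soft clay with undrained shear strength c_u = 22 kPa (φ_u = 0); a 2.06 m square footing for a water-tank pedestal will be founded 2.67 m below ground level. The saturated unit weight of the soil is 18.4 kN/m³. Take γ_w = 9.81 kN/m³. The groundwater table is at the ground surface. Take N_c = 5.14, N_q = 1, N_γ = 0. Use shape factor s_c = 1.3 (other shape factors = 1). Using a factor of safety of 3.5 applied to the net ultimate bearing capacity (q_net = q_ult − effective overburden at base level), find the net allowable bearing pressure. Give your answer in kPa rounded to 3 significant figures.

γ' = 18.4 − 9.81 = 8.59 kN/m³ (submerged throughout). q = 8.59 × 2.67 = 22.935 kPa.
c·N_c·s_c = 22 × 5.14 × 1.3 = 147 kPa
q·N_q = 22.935 × 1 = 22.935 kPa
q_ult = 147 + 22.935 = 169.94 kPa.
Net ultimate: q_net = 169.94 − 22.935 = 147 kPa.
q_all(net) = 147 / 3.5 = 42.001 kPa.

q_all(net) ≈ 42 kPa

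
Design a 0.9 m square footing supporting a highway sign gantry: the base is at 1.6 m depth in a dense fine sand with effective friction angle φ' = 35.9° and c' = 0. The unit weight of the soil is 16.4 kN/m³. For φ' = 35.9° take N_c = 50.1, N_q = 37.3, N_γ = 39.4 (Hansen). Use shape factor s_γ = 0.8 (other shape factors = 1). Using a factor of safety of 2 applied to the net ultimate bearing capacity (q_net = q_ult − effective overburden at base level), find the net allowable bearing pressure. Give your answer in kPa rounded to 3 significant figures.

q = γ·D_f = 16.4 × 1.6 = 26.24 kPa.
q·N_q = 26.24 × 37.3 = 978.75 kPa
0.5·γ·B·N_γ·s_γ = 0.5 × 16.4 × 0.9 × 39.4 × 0.8 = 232.62 kPa
q_ult = 978.75 + 232.62 = 1211.4 kPa.
Net ultimate: q_net = 1211.4 − 26.24 = 1185.1 kPa.
q_all(net) = 1185.1 / 2 = 592.56 kPa.

q_all(net) ≈ 593 kPa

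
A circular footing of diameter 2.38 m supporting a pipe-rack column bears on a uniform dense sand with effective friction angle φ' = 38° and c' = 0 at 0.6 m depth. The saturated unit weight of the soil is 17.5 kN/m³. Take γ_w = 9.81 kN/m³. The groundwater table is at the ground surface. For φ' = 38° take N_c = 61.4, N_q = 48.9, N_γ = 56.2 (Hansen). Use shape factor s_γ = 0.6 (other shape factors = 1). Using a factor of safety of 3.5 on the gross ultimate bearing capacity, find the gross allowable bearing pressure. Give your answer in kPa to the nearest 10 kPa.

With the water table at the surface the whole profile is submerged: γ' = 17.5 − 9.81 = 7.69 kN/m³, so q = γ'·D_f = 4.614 kPa; the same γ' applies in the ½γBN_γ term.
q_ult = q·N_q + 0.5·γ·B·N_γ·s_γ
     = 4.614 × 48.9 + 0.5 × 7.69 × 2.38 × 56.2 × 0.6
     = 225.62 + 308.58 = 534.2 kPa.
q_all = 534.2 / 3.5 = 152.63 kPa.

q_all ≈ 150 kPa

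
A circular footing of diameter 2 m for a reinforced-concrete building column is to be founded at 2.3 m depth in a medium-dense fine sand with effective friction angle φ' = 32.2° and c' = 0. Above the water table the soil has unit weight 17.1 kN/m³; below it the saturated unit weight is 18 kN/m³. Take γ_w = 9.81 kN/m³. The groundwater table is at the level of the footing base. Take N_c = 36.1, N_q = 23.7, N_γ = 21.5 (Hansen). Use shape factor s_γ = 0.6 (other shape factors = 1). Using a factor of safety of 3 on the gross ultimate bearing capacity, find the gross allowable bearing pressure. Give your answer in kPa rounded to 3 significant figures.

Effective surcharge at the founding depth q = γ·D_f = 17.1 × 2.3 = 39.33 kPa.
The water table coincides with the base, so in the self-weight term γ → γ' = 8.19 kN/m³.
q_ult = q·N_q + 0.5·γ·B·N_γ·s_γ
     = 39.33 × 23.7 + 0.5 × 8.19 × 2 × 21.5 × 0.6
     = 932.12 + 105.65 = 1037.8 kPa.
q_all = 1037.8 / 3 = 345.92 kPa.

q_all ≈ 346 kPa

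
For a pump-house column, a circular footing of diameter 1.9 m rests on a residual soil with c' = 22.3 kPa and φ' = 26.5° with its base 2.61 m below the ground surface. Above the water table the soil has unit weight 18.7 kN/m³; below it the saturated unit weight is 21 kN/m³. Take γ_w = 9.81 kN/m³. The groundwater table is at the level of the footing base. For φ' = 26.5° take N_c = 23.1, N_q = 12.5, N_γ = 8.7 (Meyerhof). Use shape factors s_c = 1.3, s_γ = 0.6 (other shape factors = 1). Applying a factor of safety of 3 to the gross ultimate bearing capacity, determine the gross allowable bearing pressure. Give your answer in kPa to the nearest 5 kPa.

Overburden at base level: q = 18.7 × 2.61 = 48.807 kPa.
Below the base the soil is submerged, so the ½γBN_γ term uses γ' = 21 − 9.81 = 11.19 kN/m³.
Cohesion term c·N_c·s_c = 22.3 × 23.1 × 1.3 = 669.67 kPa; surcharge term q·N_q = 48.807 × 12.5 = 610.09 kPa; self-weight term 0.5·γ·B·N_γ·s_γ = 0.5 × 11.19 × 1.9 × 8.7 × 0.6 = 55.491 kPa.
q_ult = 669.67 + 610.09 + 55.491 = 1335.2 kPa.
q_all = q_ult / FS = 1335.2 / 3 = 445.08 kPa.

q_all ≈ 445 kPa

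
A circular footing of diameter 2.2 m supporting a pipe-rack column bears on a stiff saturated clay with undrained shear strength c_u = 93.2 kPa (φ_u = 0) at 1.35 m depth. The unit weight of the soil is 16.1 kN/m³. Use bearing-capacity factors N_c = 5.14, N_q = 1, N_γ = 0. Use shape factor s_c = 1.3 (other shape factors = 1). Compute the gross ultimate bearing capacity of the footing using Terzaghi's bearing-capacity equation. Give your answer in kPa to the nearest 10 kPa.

Effective surcharge at the founding depth q = γ·D_f = 16.1 × 1.35 = 21.735 kPa.
q_ult = c·N_c·s_c + q·N_q
     = 93.2 × 5.14 × 1.3 + 21.735 × 1
     = 622.76 + 21.735 = 644.5 kPa.

q_ult ≈ 640 kPa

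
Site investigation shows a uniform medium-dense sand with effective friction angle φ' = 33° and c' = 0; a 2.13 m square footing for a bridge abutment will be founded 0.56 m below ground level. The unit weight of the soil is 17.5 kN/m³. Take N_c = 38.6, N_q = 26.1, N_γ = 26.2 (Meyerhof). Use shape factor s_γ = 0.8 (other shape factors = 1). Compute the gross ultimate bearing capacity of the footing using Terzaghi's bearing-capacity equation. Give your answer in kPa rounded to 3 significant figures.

q_ult ≈ 646 kPa

Overburden at base level: q = 17.5 × 0.56 = 9.8 kPa.
Surcharge term q·N_q = 9.8 × 26.1 = 255.78 kPa; self-weight term 0.5·γ·B·N_γ·s_γ = 0.5 × 17.5 × 2.13 × 26.2 × 0.8 = 390.64 kPa.
q_ult = 255.78 + 390.64 = 646.42 kPa.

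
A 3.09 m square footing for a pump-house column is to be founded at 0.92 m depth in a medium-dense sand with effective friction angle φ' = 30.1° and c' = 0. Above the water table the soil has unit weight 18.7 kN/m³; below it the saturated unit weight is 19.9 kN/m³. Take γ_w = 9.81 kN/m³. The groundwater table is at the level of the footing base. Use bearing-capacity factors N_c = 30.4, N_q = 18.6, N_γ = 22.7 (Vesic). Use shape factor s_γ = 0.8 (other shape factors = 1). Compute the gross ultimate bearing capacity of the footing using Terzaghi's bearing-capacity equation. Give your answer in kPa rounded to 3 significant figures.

Overburden at base level: q = 18.7 × 0.92 = 17.204 kPa.
Below the base the soil is submerged, so the ½γBN_γ term uses γ' = 19.9 − 9.81 = 10.09 kN/m³.
Surcharge term q·N_q = 17.204 × 18.6 = 319.99 kPa; self-weight term 0.5·γ·B·N_γ·s_γ = 0.5 × 10.09 × 3.09 × 22.7 × 0.8 = 283.1 kPa.
q_ult = 319.99 + 283.1 = 603.09 kPa.

q_ult ≈ 603 kPa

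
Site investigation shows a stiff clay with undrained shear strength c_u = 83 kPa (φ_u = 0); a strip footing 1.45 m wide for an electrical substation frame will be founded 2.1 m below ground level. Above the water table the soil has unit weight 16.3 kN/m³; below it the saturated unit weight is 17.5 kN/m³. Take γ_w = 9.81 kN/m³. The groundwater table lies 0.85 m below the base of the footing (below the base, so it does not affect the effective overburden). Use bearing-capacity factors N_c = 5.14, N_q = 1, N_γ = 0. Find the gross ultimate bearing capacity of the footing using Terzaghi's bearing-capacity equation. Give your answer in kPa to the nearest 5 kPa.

q_ult ≈ 460 kPa

Effective surcharge at the founding depth q = γ·D_f = 16.3 × 2.1 = 34.23 kPa.
q_ult = c·N_c + q·N_q
     = 83 × 5.14 + 34.23 × 1
     = 426.62 + 34.23 = 460.85 kPa.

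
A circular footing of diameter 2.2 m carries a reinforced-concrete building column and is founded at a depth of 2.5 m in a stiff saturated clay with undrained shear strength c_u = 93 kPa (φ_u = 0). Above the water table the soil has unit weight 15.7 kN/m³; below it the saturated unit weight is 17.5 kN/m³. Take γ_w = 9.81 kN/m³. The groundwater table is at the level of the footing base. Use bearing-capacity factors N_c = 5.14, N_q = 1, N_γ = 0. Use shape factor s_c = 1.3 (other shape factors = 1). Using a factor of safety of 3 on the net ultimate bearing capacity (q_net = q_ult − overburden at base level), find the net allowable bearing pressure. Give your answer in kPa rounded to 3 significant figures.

Effective surcharge at the founding depth q = γ·D_f = 15.7 × 2.5 = 39.25 kPa.
q_ult = c·N_c·s_c + q·N_q
     = 93 × 5.14 × 1.3 + 39.25 × 1
     = 621.43 + 39.25 = 660.68 kPa.
q_net = 660.68 − 39.25 = 621.43 kPa.
q_all(net) = 621.43 / 3 = 207.14 kPa.

q_all(net) ≈ 207 kPa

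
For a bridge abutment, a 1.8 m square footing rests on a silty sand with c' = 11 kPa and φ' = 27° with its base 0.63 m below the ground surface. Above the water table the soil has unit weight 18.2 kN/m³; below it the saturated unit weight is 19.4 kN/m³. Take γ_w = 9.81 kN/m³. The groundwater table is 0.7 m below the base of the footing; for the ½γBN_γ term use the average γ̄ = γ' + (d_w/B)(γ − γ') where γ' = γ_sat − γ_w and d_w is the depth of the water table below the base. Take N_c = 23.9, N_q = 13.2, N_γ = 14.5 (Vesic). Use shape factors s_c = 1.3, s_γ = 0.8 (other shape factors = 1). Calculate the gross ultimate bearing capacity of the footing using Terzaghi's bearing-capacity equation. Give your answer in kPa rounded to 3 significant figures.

Overburden at base level: q = 18.2 × 0.63 = 11.466 kPa.
The water table is 0.7 m below the base (< B = 1.8 m), so the ½γBN_γ term uses γ̄ = γ' + (d_w/B)(γ − γ') = 9.59 + (0.7/1.8)(18.2 − 9.59) = 12.938 kN/m³.
Cohesion term c·N_c·s_c = 11 × 23.9 × 1.3 = 341.77 kPa; surcharge term q·N_q = 11.466 × 13.2 = 151.35 kPa; self-weight term 0.5·γ·B·N_γ·s_γ = 0.5 × 12.938 × 1.8 × 14.5 × 0.8 = 135.08 kPa.
q_ult = 341.77 + 151.35 + 135.08 = 628.2 kPa.

q_ult ≈ 628 kPa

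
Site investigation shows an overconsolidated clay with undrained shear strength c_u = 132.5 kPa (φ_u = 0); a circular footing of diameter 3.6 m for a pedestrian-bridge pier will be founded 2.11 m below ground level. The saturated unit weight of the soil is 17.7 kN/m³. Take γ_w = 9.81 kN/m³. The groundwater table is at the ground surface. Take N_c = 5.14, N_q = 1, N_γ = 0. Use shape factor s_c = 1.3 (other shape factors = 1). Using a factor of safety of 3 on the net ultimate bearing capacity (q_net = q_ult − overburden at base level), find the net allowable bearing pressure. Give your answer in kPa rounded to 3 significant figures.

With the water table at the surface the whole profile is submerged: γ' = 17.7 − 9.81 = 7.89 kN/m³, so q = γ'·D_f = 16.648 kPa.
q_ult = c·N_c·s_c + q·N_q
     = 132.5 × 5.14 × 1.3 + 16.648 × 1
     = 885.37 + 16.648 = 902.01 kPa.
q_net = 902.01 − 16.648 = 885.37 kPa.
q_all(net) = 885.37 / 3 = 295.12 kPa.

q_all(net) ≈ 295 kPa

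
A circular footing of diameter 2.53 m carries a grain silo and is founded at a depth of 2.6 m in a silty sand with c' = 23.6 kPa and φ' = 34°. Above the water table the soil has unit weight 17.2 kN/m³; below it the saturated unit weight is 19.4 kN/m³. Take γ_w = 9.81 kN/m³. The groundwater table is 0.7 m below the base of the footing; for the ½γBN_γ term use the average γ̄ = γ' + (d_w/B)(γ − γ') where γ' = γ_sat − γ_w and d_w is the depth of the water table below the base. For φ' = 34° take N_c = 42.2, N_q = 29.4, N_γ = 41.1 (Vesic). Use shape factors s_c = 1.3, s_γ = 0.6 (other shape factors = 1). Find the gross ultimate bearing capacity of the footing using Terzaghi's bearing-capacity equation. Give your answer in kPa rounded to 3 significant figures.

q_ult ≈ 2970 kPa

q = γ·D_f = 17.2 × 2.6 = 44.72 kPa.
γ' = 9.59 kN/m³; averaging over the depth B below the base, γ̄ = γ' + (d_w/B)(γ − γ') = 11.696 kN/m³.
c·N_c·s_c = 23.6 × 42.2 × 1.3 = 1294.7 kPa
q·N_q = 44.72 × 29.4 = 1314.8 kPa
0.5·γ·B·N_γ·s_γ = 0.5 × 11.696 × 2.53 × 41.1 × 0.6 = 364.84 kPa
q_ult = 1294.7 + 1314.8 + 364.84 = 2974.3 kPa.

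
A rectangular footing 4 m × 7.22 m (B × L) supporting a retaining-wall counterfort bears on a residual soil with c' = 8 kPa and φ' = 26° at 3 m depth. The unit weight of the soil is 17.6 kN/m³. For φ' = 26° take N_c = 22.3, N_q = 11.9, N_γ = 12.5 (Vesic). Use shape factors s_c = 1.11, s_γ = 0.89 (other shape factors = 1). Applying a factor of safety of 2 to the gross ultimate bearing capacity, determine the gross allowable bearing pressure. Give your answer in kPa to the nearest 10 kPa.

Overburden at base level: q = 17.6 × 3 = 52.8 kPa.
Cohesion term c·N_c·s_c = 8 × 22.3 × 1.11 = 198.02 kPa; surcharge term q·N_q = 52.8 × 11.9 = 628.32 kPa; self-weight term 0.5·γ·B·N_γ·s_γ = 0.5 × 17.6 × 4 × 12.5 × 0.89 = 391.6 kPa.
q_ult = 198.02 + 628.32 + 391.6 = 1217.9 kPa.
q_all = q_ult / FS = 1217.9 / 2 = 608.97 kPa.

q_all ≈ 610 kPa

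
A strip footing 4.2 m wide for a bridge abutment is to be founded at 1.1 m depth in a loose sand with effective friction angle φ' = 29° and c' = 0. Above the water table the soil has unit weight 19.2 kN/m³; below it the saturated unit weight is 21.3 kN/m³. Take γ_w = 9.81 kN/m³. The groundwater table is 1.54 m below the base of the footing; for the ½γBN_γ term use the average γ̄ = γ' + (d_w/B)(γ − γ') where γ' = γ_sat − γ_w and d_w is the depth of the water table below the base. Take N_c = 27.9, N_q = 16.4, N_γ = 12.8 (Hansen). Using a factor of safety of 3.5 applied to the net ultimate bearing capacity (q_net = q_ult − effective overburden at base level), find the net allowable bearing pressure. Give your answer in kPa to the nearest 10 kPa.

Effective surcharge at the founding depth q = γ·D_f = 19.2 × 1.1 = 21.12 kPa.
With d_w = 1.54 m < B, γ̄ = 11.49 + (1.54/4.2) × (19.2 − 11.49) = 14.317 kN/m³.
q_ult = q·N_q + 0.5·γ·B·N_γ
     = 21.12 × 16.4 + 0.5 × 14.317 × 4.2 × 12.8
     = 346.37 + 384.84 = 731.21 kPa.
Net ultimate: q_net = 731.21 − 21.12 = 710.09 kPa.
q_all(net) = 710.09 / 3.5 = 202.88 kPa.

q_all(net) ≈ 200 kPa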